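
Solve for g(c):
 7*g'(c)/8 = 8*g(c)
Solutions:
 g(c) = C1*exp(64*c/7)


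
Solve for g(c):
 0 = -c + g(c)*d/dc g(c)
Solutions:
 g(c) = -sqrt(C1 + c^2)
 g(c) = sqrt(C1 + c^2)


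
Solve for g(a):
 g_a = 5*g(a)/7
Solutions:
 g(a) = C1*exp(5*a/7)


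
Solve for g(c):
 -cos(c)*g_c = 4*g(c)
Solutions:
 g(c) = C1*(sin(c)^2 - 2*sin(c) + 1)/(sin(c)^2 + 2*sin(c) + 1)


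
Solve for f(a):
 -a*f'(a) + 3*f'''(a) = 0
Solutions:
 f(a) = C1 + Integral(C2*airyai(3^(2/3)*a/3) + C3*airybi(3^(2/3)*a/3), a)


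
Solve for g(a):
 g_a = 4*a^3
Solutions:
 g(a) = C1 + a^4


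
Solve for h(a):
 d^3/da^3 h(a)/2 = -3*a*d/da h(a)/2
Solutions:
 h(a) = C1 + Integral(C2*airyai(-3^(1/3)*a) + C3*airybi(-3^(1/3)*a), a)


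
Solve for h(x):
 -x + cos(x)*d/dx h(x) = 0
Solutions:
 h(x) = C1 + Integral(x/cos(x), x)


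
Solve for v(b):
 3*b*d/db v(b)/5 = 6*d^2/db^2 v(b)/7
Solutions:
 v(b) = C1 + C2*erfi(sqrt(35)*b/10)


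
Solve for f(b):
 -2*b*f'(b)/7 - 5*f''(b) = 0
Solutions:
 f(b) = C1 + C2*erf(sqrt(35)*b/35)


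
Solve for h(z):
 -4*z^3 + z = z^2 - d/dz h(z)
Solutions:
 h(z) = C1 + z^4 + z^3/3 - z^2/2


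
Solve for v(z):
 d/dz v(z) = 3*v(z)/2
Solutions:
 v(z) = C1*exp(3*z/2)


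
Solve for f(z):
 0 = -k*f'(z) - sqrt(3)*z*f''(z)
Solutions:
 f(z) = C1 + z^(-sqrt(3)*re(k)/3 + 1)*(C2*sin(sqrt(3)*log(z)*Abs(im(k))/3) + C3*cos(sqrt(3)*log(z)*im(k)/3))


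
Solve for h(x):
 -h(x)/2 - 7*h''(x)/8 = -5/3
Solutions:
 h(x) = C1*sin(2*sqrt(7)*x/7) + C2*cos(2*sqrt(7)*x/7) + 10/3


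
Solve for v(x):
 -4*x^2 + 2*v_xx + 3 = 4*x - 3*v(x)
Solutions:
 v(x) = C1*sin(sqrt(6)*x/2) + C2*cos(sqrt(6)*x/2) + 4*x^2/3 + 4*x/3 - 25/9


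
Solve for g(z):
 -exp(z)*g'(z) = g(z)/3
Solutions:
 g(z) = C1*exp(exp(-z)/3)


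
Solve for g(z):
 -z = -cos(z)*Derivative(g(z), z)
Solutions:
 g(z) = C1 + Integral(z/cos(z), z)


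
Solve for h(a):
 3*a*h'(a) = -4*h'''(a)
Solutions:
 h(a) = C1 + Integral(C2*airyai(-6^(1/3)*a/2) + C3*airybi(-6^(1/3)*a/2), a)


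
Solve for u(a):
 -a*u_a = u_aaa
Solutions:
 u(a) = C1 + Integral(C2*airyai(-a) + C3*airybi(-a), a)


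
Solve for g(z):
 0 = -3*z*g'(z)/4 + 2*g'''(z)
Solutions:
 g(z) = C1 + Integral(C2*airyai(3^(1/3)*z/2) + C3*airybi(3^(1/3)*z/2), z)


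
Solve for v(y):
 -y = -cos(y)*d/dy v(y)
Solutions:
 v(y) = C1 + Integral(y/cos(y), y)


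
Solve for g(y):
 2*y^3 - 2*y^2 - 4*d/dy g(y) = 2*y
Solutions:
 g(y) = C1 + y^4/8 - y^3/6 - y^2/4


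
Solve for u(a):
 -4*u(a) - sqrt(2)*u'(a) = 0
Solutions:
 u(a) = C1*exp(-2*sqrt(2)*a)


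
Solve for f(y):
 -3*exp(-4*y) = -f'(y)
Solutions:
 f(y) = C1 - 3*exp(-4*y)/4


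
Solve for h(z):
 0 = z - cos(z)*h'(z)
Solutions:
 h(z) = C1 + Integral(z/cos(z), z)


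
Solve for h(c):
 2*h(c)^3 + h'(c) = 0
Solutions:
 h(c) = -sqrt(2)*sqrt(-1/(C1 - 2*c))/2
 h(c) = sqrt(2)*sqrt(-1/(C1 - 2*c))/2


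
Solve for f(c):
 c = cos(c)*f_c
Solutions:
 f(c) = C1 + Integral(c/cos(c), c)


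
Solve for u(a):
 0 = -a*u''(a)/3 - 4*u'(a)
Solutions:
 u(a) = C1 + C2/a^11


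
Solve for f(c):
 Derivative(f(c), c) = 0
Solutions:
 f(c) = C1


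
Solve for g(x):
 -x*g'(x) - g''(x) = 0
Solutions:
 g(x) = C1 + C2*erf(sqrt(2)*x/2)


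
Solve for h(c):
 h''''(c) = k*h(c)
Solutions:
 h(c) = C1*exp(-c*k^(1/4)) + C2*exp(c*k^(1/4)) + C3*exp(-I*c*k^(1/4)) + C4*exp(I*c*k^(1/4))


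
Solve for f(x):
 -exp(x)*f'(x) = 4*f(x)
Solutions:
 f(x) = C1*exp(4*exp(-x))


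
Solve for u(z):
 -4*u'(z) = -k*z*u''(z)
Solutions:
 u(z) = C1 + z^(((re(k) + 4)*re(k) + im(k)^2)/(re(k)^2 + im(k)^2))*(C2*sin(4*log(z)*Abs(im(k))/(re(k)^2 + im(k)^2)) + C3*cos(4*log(z)*im(k)/(re(k)^2 + im(k)^2)))


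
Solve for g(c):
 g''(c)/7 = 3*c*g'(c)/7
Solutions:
 g(c) = C1 + C2*erfi(sqrt(6)*c/2)


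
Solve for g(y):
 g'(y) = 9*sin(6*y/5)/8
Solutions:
 g(y) = C1 - 15*cos(6*y/5)/16


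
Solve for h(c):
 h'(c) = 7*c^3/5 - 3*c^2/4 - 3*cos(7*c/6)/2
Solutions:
 h(c) = C1 + 7*c^4/20 - c^3/4 - 9*sin(7*c/6)/7


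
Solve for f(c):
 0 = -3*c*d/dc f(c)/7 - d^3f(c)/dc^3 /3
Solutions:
 f(c) = C1 + Integral(C2*airyai(-21^(2/3)*c/7) + C3*airybi(-21^(2/3)*c/7), c)


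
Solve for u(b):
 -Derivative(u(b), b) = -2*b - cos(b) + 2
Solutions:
 u(b) = C1 + b^2 - 2*b + sin(b)


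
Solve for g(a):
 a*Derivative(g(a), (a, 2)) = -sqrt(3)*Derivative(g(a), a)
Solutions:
 g(a) = C1 + C2*a^(1 - sqrt(3))


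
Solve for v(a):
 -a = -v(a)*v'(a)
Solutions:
 v(a) = -sqrt(C1 + a^2)
 v(a) = sqrt(C1 + a^2)


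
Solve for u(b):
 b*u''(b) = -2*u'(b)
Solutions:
 u(b) = C1 + C2/b


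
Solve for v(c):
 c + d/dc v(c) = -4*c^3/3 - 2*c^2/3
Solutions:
 v(c) = C1 - c^4/3 - 2*c^3/9 - c^2/2


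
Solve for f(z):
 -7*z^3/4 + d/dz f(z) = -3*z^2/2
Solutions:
 f(z) = C1 + 7*z^4/16 - z^3/2


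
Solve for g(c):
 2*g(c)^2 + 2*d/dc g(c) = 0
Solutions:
 g(c) = 1/(C1 + c)


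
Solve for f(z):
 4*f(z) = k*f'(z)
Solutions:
 f(z) = C1*exp(4*z/k)


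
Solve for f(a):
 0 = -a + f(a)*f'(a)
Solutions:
 f(a) = -sqrt(C1 + a^2)
 f(a) = sqrt(C1 + a^2)


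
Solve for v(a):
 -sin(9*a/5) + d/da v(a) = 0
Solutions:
 v(a) = C1 - 5*cos(9*a/5)/9


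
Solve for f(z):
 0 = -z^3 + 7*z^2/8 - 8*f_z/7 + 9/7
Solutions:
 f(z) = C1 - 7*z^4/32 + 49*z^3/192 + 9*z/8


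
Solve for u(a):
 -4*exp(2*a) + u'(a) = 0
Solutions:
 u(a) = C1 + 2*exp(2*a)


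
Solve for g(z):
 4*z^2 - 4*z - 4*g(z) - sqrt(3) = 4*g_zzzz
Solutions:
 g(z) = z^2 - z + (C1*sin(sqrt(2)*z/2) + C2*cos(sqrt(2)*z/2))*exp(-sqrt(2)*z/2) + (C3*sin(sqrt(2)*z/2) + C4*cos(sqrt(2)*z/2))*exp(sqrt(2)*z/2) - sqrt(3)/4


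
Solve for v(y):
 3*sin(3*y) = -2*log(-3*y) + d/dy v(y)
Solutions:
 v(y) = C1 + 2*y*log(-y) - 2*y + 2*y*log(3) - cos(3*y)


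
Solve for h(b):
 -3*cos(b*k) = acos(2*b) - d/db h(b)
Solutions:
 h(b) = C1 + b*acos(2*b) - sqrt(1 - 4*b^2)/2 + 3*Piecewise((sin(b*k)/k, Ne(k, 0)), (b, True))


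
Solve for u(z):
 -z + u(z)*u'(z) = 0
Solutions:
 u(z) = -sqrt(C1 + z^2)
 u(z) = sqrt(C1 + z^2)


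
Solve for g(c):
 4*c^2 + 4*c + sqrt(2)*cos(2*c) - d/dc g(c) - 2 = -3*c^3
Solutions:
 g(c) = C1 + 3*c^4/4 + 4*c^3/3 + 2*c^2 - 2*c + sqrt(2)*sin(2*c)/2


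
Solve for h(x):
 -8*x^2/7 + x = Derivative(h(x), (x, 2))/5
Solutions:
 h(x) = C1 + C2*x - 10*x^4/21 + 5*x^3/6


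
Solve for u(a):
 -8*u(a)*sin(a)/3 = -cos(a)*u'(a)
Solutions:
 u(a) = C1/cos(a)^(8/3)


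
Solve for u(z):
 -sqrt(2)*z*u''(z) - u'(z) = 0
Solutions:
 u(z) = C1 + C2*z^(1 - sqrt(2)/2)


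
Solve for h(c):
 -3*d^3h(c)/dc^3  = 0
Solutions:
 h(c) = C1 + C2*c + C3*c^2


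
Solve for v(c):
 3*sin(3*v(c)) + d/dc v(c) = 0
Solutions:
 v(c) = -acos((-C1 - exp(18*c))/(C1 - exp(18*c)))/3 + 2*pi/3
 v(c) = acos((-C1 - exp(18*c))/(C1 - exp(18*c)))/3


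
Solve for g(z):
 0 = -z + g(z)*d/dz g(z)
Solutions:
 g(z) = -sqrt(C1 + z^2)
 g(z) = sqrt(C1 + z^2)


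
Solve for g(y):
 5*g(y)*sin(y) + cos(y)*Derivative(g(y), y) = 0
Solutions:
 g(y) = C1*cos(y)^5


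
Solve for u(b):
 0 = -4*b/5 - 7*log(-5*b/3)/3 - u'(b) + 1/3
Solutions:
 u(b) = C1 - 2*b^2/5 - 7*b*log(-b)/3 + b*(-7*log(5) + 7*log(3) + 8)/3


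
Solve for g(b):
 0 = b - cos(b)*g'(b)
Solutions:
 g(b) = C1 + Integral(b/cos(b), b)


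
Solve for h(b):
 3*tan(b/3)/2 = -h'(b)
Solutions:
 h(b) = C1 + 9*log(cos(b/3))/2


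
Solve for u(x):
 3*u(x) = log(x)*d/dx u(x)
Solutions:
 u(x) = C1*exp(3*li(x))


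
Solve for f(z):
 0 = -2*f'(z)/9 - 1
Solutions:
 f(z) = C1 - 9*z/2


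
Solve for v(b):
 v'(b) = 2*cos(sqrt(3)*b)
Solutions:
 v(b) = C1 + 2*sqrt(3)*sin(sqrt(3)*b)/3


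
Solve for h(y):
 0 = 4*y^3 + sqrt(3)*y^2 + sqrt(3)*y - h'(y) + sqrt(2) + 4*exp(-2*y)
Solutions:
 h(y) = C1 + y^4 + sqrt(3)*y^3/3 + sqrt(3)*y^2/2 + sqrt(2)*y - 2*exp(-2*y)


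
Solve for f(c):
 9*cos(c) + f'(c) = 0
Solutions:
 f(c) = C1 - 9*sin(c)


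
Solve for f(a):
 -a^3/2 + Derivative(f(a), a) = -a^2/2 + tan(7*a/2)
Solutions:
 f(a) = C1 + a^4/8 - a^3/6 - 2*log(cos(7*a/2))/7


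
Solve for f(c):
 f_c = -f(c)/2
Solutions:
 f(c) = C1*exp(-c/2)


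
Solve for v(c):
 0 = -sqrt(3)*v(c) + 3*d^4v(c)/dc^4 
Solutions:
 v(c) = C1*exp(-3^(7/8)*c/3) + C2*exp(3^(7/8)*c/3) + C3*sin(3^(7/8)*c/3) + C4*cos(3^(7/8)*c/3)


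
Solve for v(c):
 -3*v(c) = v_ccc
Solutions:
 v(c) = C3*exp(-3^(1/3)*c) + (C1*sin(3^(5/6)*c/2) + C2*cos(3^(5/6)*c/2))*exp(3^(1/3)*c/2)


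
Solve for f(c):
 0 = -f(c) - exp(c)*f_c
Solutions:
 f(c) = C1*exp(exp(-c))


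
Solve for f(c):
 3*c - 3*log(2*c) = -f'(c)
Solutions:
 f(c) = C1 - 3*c^2/2 + 3*c*log(c) - 3*c + c*log(8)


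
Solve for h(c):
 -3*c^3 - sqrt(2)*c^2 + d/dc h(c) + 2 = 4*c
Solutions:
 h(c) = C1 + 3*c^4/4 + sqrt(2)*c^3/3 + 2*c^2 - 2*c


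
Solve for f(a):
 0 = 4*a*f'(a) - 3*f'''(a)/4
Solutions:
 f(a) = C1 + Integral(C2*airyai(2*2^(1/3)*3^(2/3)*a/3) + C3*airybi(2*2^(1/3)*3^(2/3)*a/3), a)


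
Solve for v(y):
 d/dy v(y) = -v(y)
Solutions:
 v(y) = C1*exp(-y)


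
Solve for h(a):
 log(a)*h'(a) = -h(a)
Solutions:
 h(a) = C1*exp(-li(a))


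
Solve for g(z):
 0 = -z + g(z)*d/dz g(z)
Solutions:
 g(z) = -sqrt(C1 + z^2)
 g(z) = sqrt(C1 + z^2)


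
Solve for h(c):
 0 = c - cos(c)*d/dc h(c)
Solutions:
 h(c) = C1 + Integral(c/cos(c), c)


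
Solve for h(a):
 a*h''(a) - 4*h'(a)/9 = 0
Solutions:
 h(a) = C1 + C2*a^(13/9)


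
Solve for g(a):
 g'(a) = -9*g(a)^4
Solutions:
 g(a) = (-3^(2/3) - 3*3^(1/6)*I)*(1/(C1 + 9*a))^(1/3)/6
 g(a) = (-3^(2/3) + 3*3^(1/6)*I)*(1/(C1 + 9*a))^(1/3)/6
 g(a) = (1/(C1 + 27*a))^(1/3)


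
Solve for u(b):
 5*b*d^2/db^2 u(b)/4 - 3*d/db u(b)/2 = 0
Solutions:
 u(b) = C1 + C2*b^(11/5)


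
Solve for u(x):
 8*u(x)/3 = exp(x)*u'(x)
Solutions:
 u(x) = C1*exp(-8*exp(-x)/3)


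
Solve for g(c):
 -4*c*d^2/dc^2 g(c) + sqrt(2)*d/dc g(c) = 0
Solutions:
 g(c) = C1 + C2*c^(sqrt(2)/4 + 1)


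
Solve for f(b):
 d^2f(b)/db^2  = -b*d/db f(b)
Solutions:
 f(b) = C1 + C2*erf(sqrt(2)*b/2)


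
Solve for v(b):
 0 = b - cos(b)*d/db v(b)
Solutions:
 v(b) = C1 + Integral(b/cos(b), b)


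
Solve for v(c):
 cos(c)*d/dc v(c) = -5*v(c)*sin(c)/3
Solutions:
 v(c) = C1*cos(c)^(5/3)


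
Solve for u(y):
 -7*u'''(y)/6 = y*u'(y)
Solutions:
 u(y) = C1 + Integral(C2*airyai(-6^(1/3)*7^(2/3)*y/7) + C3*airybi(-6^(1/3)*7^(2/3)*y/7), y)


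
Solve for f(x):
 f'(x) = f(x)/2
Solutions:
 f(x) = C1*exp(x/2)


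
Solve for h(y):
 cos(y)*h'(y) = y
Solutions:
 h(y) = C1 + Integral(y/cos(y), y)


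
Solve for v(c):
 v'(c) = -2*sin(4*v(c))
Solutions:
 v(c) = -acos((-C1 - exp(16*c))/(C1 - exp(16*c)))/4 + pi/2
 v(c) = acos((-C1 - exp(16*c))/(C1 - exp(16*c)))/4


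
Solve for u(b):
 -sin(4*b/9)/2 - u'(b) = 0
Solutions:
 u(b) = C1 + 9*cos(4*b/9)/8


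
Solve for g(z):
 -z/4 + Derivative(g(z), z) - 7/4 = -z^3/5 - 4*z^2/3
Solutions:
 g(z) = C1 - z^4/20 - 4*z^3/9 + z^2/8 + 7*z/4


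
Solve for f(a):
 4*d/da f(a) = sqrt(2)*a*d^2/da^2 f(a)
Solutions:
 f(a) = C1 + C2*a^(1 + 2*sqrt(2))


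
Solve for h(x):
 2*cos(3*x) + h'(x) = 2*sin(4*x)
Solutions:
 h(x) = C1 - 2*sin(3*x)/3 - cos(4*x)/2


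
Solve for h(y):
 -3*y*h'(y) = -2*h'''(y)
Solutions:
 h(y) = C1 + Integral(C2*airyai(2^(2/3)*3^(1/3)*y/2) + C3*airybi(2^(2/3)*3^(1/3)*y/2), y)


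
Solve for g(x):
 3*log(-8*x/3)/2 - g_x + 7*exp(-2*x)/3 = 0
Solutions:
 g(x) = C1 + 3*x*log(-x)/2 + 3*x*(-log(3) - 1 + 3*log(2))/2 - 7*exp(-2*x)/6


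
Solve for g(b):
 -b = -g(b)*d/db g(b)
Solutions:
 g(b) = -sqrt(C1 + b^2)
 g(b) = sqrt(C1 + b^2)


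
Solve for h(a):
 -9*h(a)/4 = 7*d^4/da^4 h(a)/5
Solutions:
 h(a) = (C1*sin(sqrt(3)*5^(1/4)*7^(3/4)*a/14) + C2*cos(sqrt(3)*5^(1/4)*7^(3/4)*a/14))*exp(-sqrt(3)*5^(1/4)*7^(3/4)*a/14) + (C3*sin(sqrt(3)*5^(1/4)*7^(3/4)*a/14) + C4*cos(sqrt(3)*5^(1/4)*7^(3/4)*a/14))*exp(sqrt(3)*5^(1/4)*7^(3/4)*a/14)


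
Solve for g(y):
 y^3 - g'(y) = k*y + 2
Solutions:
 g(y) = C1 - k*y^2/2 + y^4/4 - 2*y


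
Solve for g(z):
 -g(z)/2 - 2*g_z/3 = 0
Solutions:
 g(z) = C1*exp(-3*z/4)


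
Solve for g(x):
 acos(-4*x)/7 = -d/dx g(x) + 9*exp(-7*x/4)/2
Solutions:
 g(x) = C1 - x*acos(-4*x)/7 - sqrt(1 - 16*x^2)/28 - 18*exp(-7*x/4)/7


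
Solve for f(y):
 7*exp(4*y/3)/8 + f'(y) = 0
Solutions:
 f(y) = C1 - 21*exp(4*y/3)/32


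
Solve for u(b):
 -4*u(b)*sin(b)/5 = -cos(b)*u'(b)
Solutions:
 u(b) = C1/cos(b)^(4/5)


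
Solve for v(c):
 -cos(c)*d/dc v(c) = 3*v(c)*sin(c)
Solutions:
 v(c) = C1*cos(c)^3


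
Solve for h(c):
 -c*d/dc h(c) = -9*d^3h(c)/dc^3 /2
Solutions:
 h(c) = C1 + Integral(C2*airyai(6^(1/3)*c/3) + C3*airybi(6^(1/3)*c/3), c)


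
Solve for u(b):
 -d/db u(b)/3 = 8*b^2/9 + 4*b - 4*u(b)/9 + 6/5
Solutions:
 u(b) = C1*exp(4*b/3) + 2*b^2 + 12*b + 117/10


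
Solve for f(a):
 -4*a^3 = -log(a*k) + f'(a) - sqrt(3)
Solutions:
 f(a) = C1 - a^4 + a*log(a*k) + a*(-1 + sqrt(3))


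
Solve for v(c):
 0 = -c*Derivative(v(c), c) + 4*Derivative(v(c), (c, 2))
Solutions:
 v(c) = C1 + C2*erfi(sqrt(2)*c/4)


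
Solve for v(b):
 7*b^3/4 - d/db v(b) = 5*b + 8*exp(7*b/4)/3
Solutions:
 v(b) = C1 + 7*b^4/16 - 5*b^2/2 - 32*exp(7*b/4)/21


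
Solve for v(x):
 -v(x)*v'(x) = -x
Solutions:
 v(x) = -sqrt(C1 + x^2)
 v(x) = sqrt(C1 + x^2)


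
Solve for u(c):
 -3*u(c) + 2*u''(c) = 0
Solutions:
 u(c) = C1*exp(-sqrt(6)*c/2) + C2*exp(sqrt(6)*c/2)


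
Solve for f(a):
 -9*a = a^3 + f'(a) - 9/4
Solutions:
 f(a) = C1 - a^4/4 - 9*a^2/2 + 9*a/4


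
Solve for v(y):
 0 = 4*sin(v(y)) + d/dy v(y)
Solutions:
 v(y) = -acos((-C1 - exp(8*y))/(C1 - exp(8*y))) + 2*pi
 v(y) = acos((-C1 - exp(8*y))/(C1 - exp(8*y)))


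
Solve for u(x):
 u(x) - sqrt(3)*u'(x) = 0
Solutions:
 u(x) = C1*exp(sqrt(3)*x/3)


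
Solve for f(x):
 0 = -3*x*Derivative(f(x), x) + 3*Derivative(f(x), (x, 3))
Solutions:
 f(x) = C1 + Integral(C2*airyai(x) + C3*airybi(x), x)


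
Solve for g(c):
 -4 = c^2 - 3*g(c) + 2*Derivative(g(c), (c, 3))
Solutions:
 g(c) = C3*exp(2^(2/3)*3^(1/3)*c/2) + c^2/3 + (C1*sin(2^(2/3)*3^(5/6)*c/4) + C2*cos(2^(2/3)*3^(5/6)*c/4))*exp(-2^(2/3)*3^(1/3)*c/4) + 4/3


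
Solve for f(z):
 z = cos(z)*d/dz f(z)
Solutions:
 f(z) = C1 + Integral(z/cos(z), z)


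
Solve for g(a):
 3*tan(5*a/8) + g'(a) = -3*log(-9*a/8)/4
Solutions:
 g(a) = C1 - 3*a*log(-a)/4 - 3*a*log(3)/2 + 3*a/4 + 9*a*log(2)/4 + 24*log(cos(5*a/8))/5


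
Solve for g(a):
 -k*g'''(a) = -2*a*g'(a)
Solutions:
 g(a) = C1 + Integral(C2*airyai(2^(1/3)*a*(1/k)^(1/3)) + C3*airybi(2^(1/3)*a*(1/k)^(1/3)), a)


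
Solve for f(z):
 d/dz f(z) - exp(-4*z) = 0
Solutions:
 f(z) = C1 - exp(-4*z)/4


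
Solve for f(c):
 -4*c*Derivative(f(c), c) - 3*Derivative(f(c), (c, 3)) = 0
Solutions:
 f(c) = C1 + Integral(C2*airyai(-6^(2/3)*c/3) + C3*airybi(-6^(2/3)*c/3), c)


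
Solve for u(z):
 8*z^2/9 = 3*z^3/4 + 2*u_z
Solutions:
 u(z) = C1 - 3*z^4/32 + 4*z^3/27


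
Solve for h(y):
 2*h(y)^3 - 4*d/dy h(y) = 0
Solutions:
 h(y) = -sqrt(-1/(C1 + y))
 h(y) = sqrt(-1/(C1 + y))


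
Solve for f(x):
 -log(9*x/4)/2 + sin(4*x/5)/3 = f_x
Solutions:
 f(x) = C1 - x*log(x)/2 - x*log(3) + x/2 + x*log(2) - 5*cos(4*x/5)/12


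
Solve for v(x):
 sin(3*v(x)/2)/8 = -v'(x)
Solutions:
 x/8 + log(cos(3*v(x)/2) - 1)/3 - log(cos(3*v(x)/2) + 1)/3 = C1


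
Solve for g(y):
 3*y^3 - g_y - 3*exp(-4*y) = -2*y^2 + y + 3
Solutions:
 g(y) = C1 + 3*y^4/4 + 2*y^3/3 - y^2/2 - 3*y + 3*exp(-4*y)/4


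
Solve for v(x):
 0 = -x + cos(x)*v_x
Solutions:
 v(x) = C1 + Integral(x/cos(x), x)


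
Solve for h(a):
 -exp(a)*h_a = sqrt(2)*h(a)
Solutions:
 h(a) = C1*exp(sqrt(2)*exp(-a))


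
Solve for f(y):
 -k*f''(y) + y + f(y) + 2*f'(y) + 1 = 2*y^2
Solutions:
 f(y) = C1*exp(y*(1 - sqrt(k + 1))/k) + C2*exp(y*(sqrt(k + 1) + 1)/k) + 4*k + 2*y^2 - 9*y + 17


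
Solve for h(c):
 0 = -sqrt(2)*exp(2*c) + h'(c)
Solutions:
 h(c) = C1 + sqrt(2)*exp(2*c)/2


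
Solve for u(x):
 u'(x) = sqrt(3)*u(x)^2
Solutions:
 u(x) = -1/(C1 + sqrt(3)*x)


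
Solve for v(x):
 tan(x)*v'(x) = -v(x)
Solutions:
 v(x) = C1/sin(x)


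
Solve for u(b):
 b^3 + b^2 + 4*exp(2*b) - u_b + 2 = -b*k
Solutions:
 u(b) = C1 + b^4/4 + b^3/3 + b^2*k/2 + 2*b + 2*exp(2*b)


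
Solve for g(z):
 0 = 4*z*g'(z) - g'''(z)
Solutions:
 g(z) = C1 + Integral(C2*airyai(2^(2/3)*z) + C3*airybi(2^(2/3)*z), z)


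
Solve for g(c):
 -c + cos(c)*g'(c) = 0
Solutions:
 g(c) = C1 + Integral(c/cos(c), c)


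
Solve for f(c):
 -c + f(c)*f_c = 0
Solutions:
 f(c) = -sqrt(C1 + c^2)
 f(c) = sqrt(C1 + c^2)


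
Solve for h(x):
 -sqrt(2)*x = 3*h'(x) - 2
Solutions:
 h(x) = C1 - sqrt(2)*x^2/6 + 2*x/3


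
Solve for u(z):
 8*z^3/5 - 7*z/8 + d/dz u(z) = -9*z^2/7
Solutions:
 u(z) = C1 - 2*z^4/5 - 3*z^3/7 + 7*z^2/16


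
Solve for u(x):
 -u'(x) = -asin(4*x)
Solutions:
 u(x) = C1 + x*asin(4*x) + sqrt(1 - 16*x^2)/4


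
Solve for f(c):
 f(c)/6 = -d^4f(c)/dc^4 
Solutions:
 f(c) = (C1*sin(2^(1/4)*3^(3/4)*c/6) + C2*cos(2^(1/4)*3^(3/4)*c/6))*exp(-2^(1/4)*3^(3/4)*c/6) + (C3*sin(2^(1/4)*3^(3/4)*c/6) + C4*cos(2^(1/4)*3^(3/4)*c/6))*exp(2^(1/4)*3^(3/4)*c/6)


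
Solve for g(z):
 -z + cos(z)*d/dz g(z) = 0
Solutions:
 g(z) = C1 + Integral(z/cos(z), z)


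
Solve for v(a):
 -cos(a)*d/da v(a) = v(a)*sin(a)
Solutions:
 v(a) = C1*cos(a)


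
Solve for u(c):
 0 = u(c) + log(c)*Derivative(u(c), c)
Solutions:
 u(c) = C1*exp(-li(c))


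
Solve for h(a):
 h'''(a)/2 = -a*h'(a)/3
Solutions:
 h(a) = C1 + Integral(C2*airyai(-2^(1/3)*3^(2/3)*a/3) + C3*airybi(-2^(1/3)*3^(2/3)*a/3), a)


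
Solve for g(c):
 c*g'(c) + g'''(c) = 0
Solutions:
 g(c) = C1 + Integral(C2*airyai(-c) + C3*airybi(-c), c)


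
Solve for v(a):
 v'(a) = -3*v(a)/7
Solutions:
 v(a) = C1*exp(-3*a/7)


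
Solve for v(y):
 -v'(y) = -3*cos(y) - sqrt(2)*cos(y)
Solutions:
 v(y) = C1 + sqrt(2)*sin(y) + 3*sin(y)


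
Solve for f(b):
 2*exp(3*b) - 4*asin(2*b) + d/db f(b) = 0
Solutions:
 f(b) = C1 + 4*b*asin(2*b) + 2*sqrt(1 - 4*b^2) - 2*exp(3*b)/3


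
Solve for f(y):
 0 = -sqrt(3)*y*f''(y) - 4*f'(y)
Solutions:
 f(y) = C1 + C2*y^(1 - 4*sqrt(3)/3)


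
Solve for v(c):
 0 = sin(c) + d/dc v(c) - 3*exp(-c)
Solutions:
 v(c) = C1 + cos(c) - 3*exp(-c)


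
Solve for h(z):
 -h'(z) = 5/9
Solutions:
 h(z) = C1 - 5*z/9


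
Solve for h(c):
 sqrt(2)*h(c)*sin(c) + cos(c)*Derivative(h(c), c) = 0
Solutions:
 h(c) = C1*cos(c)^(sqrt(2))


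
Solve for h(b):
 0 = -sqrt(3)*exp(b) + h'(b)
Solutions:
 h(b) = C1 + sqrt(3)*exp(b)


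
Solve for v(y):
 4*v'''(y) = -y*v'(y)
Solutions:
 v(y) = C1 + Integral(C2*airyai(-2^(1/3)*y/2) + C3*airybi(-2^(1/3)*y/2), y)


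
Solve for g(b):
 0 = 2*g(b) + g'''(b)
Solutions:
 g(b) = C3*exp(-2^(1/3)*b) + (C1*sin(2^(1/3)*sqrt(3)*b/2) + C2*cos(2^(1/3)*sqrt(3)*b/2))*exp(2^(1/3)*b/2)


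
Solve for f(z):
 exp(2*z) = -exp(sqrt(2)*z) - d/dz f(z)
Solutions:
 f(z) = C1 - exp(2*z)/2 - sqrt(2)*exp(sqrt(2)*z)/2


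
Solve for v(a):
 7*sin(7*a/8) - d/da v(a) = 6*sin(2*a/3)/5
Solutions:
 v(a) = C1 + 9*cos(2*a/3)/5 - 8*cos(7*a/8)


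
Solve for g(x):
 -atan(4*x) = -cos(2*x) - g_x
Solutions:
 g(x) = C1 + x*atan(4*x) - log(16*x^2 + 1)/8 - sin(2*x)/2


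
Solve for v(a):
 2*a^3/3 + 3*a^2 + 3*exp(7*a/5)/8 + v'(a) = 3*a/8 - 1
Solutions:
 v(a) = C1 - a^4/6 - a^3 + 3*a^2/16 - a - 15*exp(7*a/5)/56


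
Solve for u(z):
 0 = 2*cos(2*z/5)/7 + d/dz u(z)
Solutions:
 u(z) = C1 - 5*sin(2*z/5)/7


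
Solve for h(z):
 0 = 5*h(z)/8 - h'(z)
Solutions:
 h(z) = C1*exp(5*z/8)


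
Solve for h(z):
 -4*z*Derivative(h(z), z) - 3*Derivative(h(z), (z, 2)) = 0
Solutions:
 h(z) = C1 + C2*erf(sqrt(6)*z/3)


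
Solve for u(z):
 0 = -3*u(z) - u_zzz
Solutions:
 u(z) = C3*exp(-3^(1/3)*z) + (C1*sin(3^(5/6)*z/2) + C2*cos(3^(5/6)*z/2))*exp(3^(1/3)*z/2)


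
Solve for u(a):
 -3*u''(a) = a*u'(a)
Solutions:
 u(a) = C1 + C2*erf(sqrt(6)*a/6)


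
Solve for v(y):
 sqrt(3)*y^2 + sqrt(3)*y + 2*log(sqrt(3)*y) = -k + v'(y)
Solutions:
 v(y) = C1 + k*y + sqrt(3)*y^3/3 + sqrt(3)*y^2/2 + 2*y*log(y) - 2*y + y*log(3)


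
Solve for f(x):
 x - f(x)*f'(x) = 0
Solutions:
 f(x) = -sqrt(C1 + x^2)
 f(x) = sqrt(C1 + x^2)


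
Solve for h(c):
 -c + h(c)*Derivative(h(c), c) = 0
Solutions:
 h(c) = -sqrt(C1 + c^2)
 h(c) = sqrt(C1 + c^2)


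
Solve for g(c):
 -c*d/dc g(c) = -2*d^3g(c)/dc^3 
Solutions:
 g(c) = C1 + Integral(C2*airyai(2^(2/3)*c/2) + C3*airybi(2^(2/3)*c/2), c)


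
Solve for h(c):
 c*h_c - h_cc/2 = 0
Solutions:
 h(c) = C1 + C2*erfi(c)


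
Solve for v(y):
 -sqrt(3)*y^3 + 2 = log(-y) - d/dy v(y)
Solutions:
 v(y) = C1 + sqrt(3)*y^4/4 + y*log(-y) - 3*y


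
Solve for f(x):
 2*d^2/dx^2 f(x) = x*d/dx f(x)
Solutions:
 f(x) = C1 + C2*erfi(x/2)


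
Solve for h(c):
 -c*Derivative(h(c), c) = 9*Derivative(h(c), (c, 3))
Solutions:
 h(c) = C1 + Integral(C2*airyai(-3^(1/3)*c/3) + C3*airybi(-3^(1/3)*c/3), c)


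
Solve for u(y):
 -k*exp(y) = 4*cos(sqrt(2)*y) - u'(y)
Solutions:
 u(y) = C1 + k*exp(y) + 2*sqrt(2)*sin(sqrt(2)*y)


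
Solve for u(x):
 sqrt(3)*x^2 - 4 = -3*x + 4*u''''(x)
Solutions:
 u(x) = C1 + C2*x + C3*x^2 + C4*x^3 + sqrt(3)*x^6/1440 + x^5/160 - x^4/24


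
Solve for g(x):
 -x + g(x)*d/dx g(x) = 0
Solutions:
 g(x) = -sqrt(C1 + x^2)
 g(x) = sqrt(C1 + x^2)


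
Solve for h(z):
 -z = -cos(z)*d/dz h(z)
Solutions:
 h(z) = C1 + Integral(z/cos(z), z)


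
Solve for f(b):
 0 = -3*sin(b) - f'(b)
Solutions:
 f(b) = C1 + 3*cos(b)


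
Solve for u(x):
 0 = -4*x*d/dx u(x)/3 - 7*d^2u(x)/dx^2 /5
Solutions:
 u(x) = C1 + C2*erf(sqrt(210)*x/21)


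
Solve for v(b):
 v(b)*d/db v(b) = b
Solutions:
 v(b) = -sqrt(C1 + b^2)
 v(b) = sqrt(C1 + b^2)


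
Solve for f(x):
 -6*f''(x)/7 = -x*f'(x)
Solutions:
 f(x) = C1 + C2*erfi(sqrt(21)*x/6)


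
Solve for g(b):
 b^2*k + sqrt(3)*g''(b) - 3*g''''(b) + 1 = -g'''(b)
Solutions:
 g(b) = C1 + C2*b + C3*exp(b*(1 - sqrt(1 + 12*sqrt(3)))/6) + C4*exp(b*(1 + sqrt(1 + 12*sqrt(3)))/6) - sqrt(3)*b^4*k/36 + b^3*k/9 + b^2*(-k - sqrt(3)*k/9 - sqrt(3)/6)


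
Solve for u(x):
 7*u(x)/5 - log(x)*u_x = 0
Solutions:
 u(x) = C1*exp(7*li(x)/5)


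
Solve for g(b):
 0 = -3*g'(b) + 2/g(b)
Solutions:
 g(b) = -sqrt(C1 + 12*b)/3
 g(b) = sqrt(C1 + 12*b)/3


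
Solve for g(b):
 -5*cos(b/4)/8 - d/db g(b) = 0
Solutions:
 g(b) = C1 - 5*sin(b/4)/2


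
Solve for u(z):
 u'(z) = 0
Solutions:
 u(z) = C1


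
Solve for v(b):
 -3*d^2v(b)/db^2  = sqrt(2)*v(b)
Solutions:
 v(b) = C1*sin(2^(1/4)*sqrt(3)*b/3) + C2*cos(2^(1/4)*sqrt(3)*b/3)


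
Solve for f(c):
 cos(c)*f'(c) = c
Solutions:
 f(c) = C1 + Integral(c/cos(c), c)


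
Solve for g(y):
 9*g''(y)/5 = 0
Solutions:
 g(y) = C1 + C2*y


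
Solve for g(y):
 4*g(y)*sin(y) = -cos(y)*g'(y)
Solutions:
 g(y) = C1*cos(y)^4


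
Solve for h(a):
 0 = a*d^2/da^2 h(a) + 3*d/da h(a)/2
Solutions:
 h(a) = C1 + C2/sqrt(a)


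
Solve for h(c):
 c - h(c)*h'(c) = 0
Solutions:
 h(c) = -sqrt(C1 + c^2)
 h(c) = sqrt(C1 + c^2)


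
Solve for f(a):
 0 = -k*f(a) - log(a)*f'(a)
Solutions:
 f(a) = C1*exp(-k*li(a))


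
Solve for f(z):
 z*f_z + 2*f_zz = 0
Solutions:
 f(z) = C1 + C2*erf(z/2)


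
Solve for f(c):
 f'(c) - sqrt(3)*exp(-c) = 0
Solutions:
 f(c) = C1 - sqrt(3)*exp(-c)


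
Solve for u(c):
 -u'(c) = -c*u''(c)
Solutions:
 u(c) = C1 + C2*c^2


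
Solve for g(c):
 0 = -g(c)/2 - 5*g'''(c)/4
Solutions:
 g(c) = C3*exp(-2^(1/3)*5^(2/3)*c/5) + (C1*sin(2^(1/3)*sqrt(3)*5^(2/3)*c/10) + C2*cos(2^(1/3)*sqrt(3)*5^(2/3)*c/10))*exp(2^(1/3)*5^(2/3)*c/10)


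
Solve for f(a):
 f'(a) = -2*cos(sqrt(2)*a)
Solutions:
 f(a) = C1 - sqrt(2)*sin(sqrt(2)*a)


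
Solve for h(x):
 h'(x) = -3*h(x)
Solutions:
 h(x) = C1*exp(-3*x)


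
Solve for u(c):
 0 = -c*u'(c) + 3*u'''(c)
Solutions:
 u(c) = C1 + Integral(C2*airyai(3^(2/3)*c/3) + C3*airybi(3^(2/3)*c/3), c)


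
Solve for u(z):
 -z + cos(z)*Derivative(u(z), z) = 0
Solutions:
 u(z) = C1 + Integral(z/cos(z), z)


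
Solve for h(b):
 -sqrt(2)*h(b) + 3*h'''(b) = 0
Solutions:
 h(b) = C3*exp(2^(1/6)*3^(2/3)*b/3) + (C1*sin(6^(1/6)*b/2) + C2*cos(6^(1/6)*b/2))*exp(-2^(1/6)*3^(2/3)*b/6)


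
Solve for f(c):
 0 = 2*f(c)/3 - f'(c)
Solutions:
 f(c) = C1*exp(2*c/3)


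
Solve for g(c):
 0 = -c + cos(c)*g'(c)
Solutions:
 g(c) = C1 + Integral(c/cos(c), c)


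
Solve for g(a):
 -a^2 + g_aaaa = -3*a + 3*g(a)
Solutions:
 g(a) = C1*exp(-3^(1/4)*a) + C2*exp(3^(1/4)*a) + C3*sin(3^(1/4)*a) + C4*cos(3^(1/4)*a) - a^2/3 + a


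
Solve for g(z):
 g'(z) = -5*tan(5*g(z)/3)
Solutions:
 g(z) = -3*asin(C1*exp(-25*z/3))/5 + 3*pi/5
 g(z) = 3*asin(C1*exp(-25*z/3))/5


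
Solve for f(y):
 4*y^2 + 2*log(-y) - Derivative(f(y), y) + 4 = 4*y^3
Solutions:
 f(y) = C1 - y^4 + 4*y^3/3 + 2*y*log(-y) + 2*y


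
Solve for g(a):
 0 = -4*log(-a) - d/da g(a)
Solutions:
 g(a) = C1 - 4*a*log(-a) + 4*a


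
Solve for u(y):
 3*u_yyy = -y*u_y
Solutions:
 u(y) = C1 + Integral(C2*airyai(-3^(2/3)*y/3) + C3*airybi(-3^(2/3)*y/3), y)


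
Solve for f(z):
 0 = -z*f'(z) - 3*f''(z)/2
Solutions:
 f(z) = C1 + C2*erf(sqrt(3)*z/3)


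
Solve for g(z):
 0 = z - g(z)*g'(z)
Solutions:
 g(z) = -sqrt(C1 + z^2)
 g(z) = sqrt(C1 + z^2)


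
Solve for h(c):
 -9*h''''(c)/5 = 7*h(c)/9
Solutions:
 h(c) = (C1*sin(sqrt(2)*35^(1/4)*c/6) + C2*cos(sqrt(2)*35^(1/4)*c/6))*exp(-sqrt(2)*35^(1/4)*c/6) + (C3*sin(sqrt(2)*35^(1/4)*c/6) + C4*cos(sqrt(2)*35^(1/4)*c/6))*exp(sqrt(2)*35^(1/4)*c/6)


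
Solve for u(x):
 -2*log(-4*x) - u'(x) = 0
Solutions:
 u(x) = C1 - 2*x*log(-x) + 2*x*(1 - 2*log(2))


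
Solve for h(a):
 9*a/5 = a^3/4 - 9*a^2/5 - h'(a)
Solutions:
 h(a) = C1 + a^4/16 - 3*a^3/5 - 9*a^2/10


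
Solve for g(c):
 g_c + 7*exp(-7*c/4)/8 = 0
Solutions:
 g(c) = C1 + exp(-7*c/4)/2


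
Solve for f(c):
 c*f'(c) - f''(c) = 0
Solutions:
 f(c) = C1 + C2*erfi(sqrt(2)*c/2)


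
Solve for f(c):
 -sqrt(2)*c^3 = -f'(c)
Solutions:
 f(c) = C1 + sqrt(2)*c^4/4


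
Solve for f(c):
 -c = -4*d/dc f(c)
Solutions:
 f(c) = C1 + c^2/8


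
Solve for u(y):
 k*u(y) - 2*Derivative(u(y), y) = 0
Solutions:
 u(y) = C1*exp(k*y/2)


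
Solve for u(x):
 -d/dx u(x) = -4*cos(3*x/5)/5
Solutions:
 u(x) = C1 + 4*sin(3*x/5)/3


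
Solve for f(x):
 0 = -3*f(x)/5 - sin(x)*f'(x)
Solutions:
 f(x) = C1*(cos(x) + 1)^(3/10)/(cos(x) - 1)^(3/10)


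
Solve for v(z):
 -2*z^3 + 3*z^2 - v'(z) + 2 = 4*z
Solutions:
 v(z) = C1 - z^4/2 + z^3 - 2*z^2 + 2*z


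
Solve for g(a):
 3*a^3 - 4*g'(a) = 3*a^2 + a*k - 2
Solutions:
 g(a) = C1 + 3*a^4/16 - a^3/4 - a^2*k/8 + a/2


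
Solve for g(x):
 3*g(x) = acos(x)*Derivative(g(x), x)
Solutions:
 g(x) = C1*exp(3*Integral(1/acos(x), x))


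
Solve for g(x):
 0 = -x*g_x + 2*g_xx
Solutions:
 g(x) = C1 + C2*erfi(x/2)


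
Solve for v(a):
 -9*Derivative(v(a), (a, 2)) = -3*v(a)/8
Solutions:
 v(a) = C1*exp(-sqrt(6)*a/12) + C2*exp(sqrt(6)*a/12)


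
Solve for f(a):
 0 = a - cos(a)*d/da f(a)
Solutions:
 f(a) = C1 + Integral(a/cos(a), a)


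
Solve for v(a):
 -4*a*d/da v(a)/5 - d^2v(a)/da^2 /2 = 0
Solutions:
 v(a) = C1 + C2*erf(2*sqrt(5)*a/5)


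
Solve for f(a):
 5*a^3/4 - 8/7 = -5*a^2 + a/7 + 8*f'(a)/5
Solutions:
 f(a) = C1 + 25*a^4/128 + 25*a^3/24 - 5*a^2/112 - 5*a/7


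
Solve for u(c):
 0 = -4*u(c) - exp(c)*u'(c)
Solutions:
 u(c) = C1*exp(4*exp(-c))


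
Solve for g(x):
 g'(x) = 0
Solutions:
 g(x) = C1


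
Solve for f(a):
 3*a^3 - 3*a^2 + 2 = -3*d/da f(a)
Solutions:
 f(a) = C1 - a^4/4 + a^3/3 - 2*a/3


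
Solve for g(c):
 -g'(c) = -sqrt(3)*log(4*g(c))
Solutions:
 -sqrt(3)*Integral(1/(log(_y) + 2*log(2)), (_y, g(c)))/3 = C1 - c


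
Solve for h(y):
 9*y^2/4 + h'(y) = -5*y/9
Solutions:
 h(y) = C1 - 3*y^3/4 - 5*y^2/18


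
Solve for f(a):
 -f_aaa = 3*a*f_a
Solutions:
 f(a) = C1 + Integral(C2*airyai(-3^(1/3)*a) + C3*airybi(-3^(1/3)*a), a)


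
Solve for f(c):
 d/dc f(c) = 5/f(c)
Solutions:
 f(c) = -sqrt(C1 + 10*c)
 f(c) = sqrt(C1 + 10*c)


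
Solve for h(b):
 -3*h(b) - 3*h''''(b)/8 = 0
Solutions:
 h(b) = (C1*sin(2^(1/4)*b) + C2*cos(2^(1/4)*b))*exp(-2^(1/4)*b) + (C3*sin(2^(1/4)*b) + C4*cos(2^(1/4)*b))*exp(2^(1/4)*b)


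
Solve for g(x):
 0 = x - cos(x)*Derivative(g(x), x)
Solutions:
 g(x) = C1 + Integral(x/cos(x), x)


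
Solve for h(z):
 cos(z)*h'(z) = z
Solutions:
 h(z) = C1 + Integral(z/cos(z), z)


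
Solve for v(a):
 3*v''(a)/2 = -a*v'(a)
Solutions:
 v(a) = C1 + C2*erf(sqrt(3)*a/3)


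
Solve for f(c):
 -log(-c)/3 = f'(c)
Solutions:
 f(c) = C1 - c*log(-c)/3 + c/3


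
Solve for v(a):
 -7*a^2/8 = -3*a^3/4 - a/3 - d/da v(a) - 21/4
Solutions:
 v(a) = C1 - 3*a^4/16 + 7*a^3/24 - a^2/6 - 21*a/4


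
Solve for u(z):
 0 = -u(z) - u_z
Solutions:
 u(z) = C1*exp(-z)


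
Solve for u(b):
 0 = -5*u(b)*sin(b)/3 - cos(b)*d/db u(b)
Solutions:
 u(b) = C1*cos(b)^(5/3)


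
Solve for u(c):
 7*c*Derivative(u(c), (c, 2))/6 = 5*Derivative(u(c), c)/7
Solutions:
 u(c) = C1 + C2*c^(79/49)


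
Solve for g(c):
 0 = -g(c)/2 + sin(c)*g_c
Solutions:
 g(c) = C1*(cos(c) - 1)^(1/4)/(cos(c) + 1)^(1/4)


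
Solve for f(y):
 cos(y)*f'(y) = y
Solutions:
 f(y) = C1 + Integral(y/cos(y), y)


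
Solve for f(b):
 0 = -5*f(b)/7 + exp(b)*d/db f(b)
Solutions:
 f(b) = C1*exp(-5*exp(-b)/7)


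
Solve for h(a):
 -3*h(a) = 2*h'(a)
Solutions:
 h(a) = C1*exp(-3*a/2)


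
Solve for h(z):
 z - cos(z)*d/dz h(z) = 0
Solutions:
 h(z) = C1 + Integral(z/cos(z), z)


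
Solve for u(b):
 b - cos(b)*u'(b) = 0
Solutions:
 u(b) = C1 + Integral(b/cos(b), b)


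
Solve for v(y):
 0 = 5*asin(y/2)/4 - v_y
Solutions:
 v(y) = C1 + 5*y*asin(y/2)/4 + 5*sqrt(4 - y^2)/4


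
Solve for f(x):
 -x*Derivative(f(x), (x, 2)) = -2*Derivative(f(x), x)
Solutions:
 f(x) = C1 + C2*x^3


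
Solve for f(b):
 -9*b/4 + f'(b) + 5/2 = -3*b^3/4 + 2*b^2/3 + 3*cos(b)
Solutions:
 f(b) = C1 - 3*b^4/16 + 2*b^3/9 + 9*b^2/8 - 5*b/2 + 3*sin(b)


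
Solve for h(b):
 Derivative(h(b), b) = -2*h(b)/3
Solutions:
 h(b) = C1*exp(-2*b/3)


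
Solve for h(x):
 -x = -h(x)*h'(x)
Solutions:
 h(x) = -sqrt(C1 + x^2)
 h(x) = sqrt(C1 + x^2)


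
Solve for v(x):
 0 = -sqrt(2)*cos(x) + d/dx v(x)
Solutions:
 v(x) = C1 + sqrt(2)*sin(x)


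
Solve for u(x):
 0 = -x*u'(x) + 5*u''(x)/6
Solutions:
 u(x) = C1 + C2*erfi(sqrt(15)*x/5)


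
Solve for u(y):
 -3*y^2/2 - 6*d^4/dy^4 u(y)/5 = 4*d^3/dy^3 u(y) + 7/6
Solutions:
 u(y) = C1 + C2*y + C3*y^2 + C4*exp(-10*y/3) - y^5/160 + 3*y^4/320 - 431*y^3/7200


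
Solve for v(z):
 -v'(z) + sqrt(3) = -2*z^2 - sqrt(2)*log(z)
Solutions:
 v(z) = C1 + 2*z^3/3 + sqrt(2)*z*log(z) - sqrt(2)*z + sqrt(3)*z


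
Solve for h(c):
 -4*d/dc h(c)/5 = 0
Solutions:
 h(c) = C1


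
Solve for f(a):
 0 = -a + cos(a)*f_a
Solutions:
 f(a) = C1 + Integral(a/cos(a), a)


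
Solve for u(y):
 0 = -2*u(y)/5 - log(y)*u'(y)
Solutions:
 u(y) = C1*exp(-2*li(y)/5)


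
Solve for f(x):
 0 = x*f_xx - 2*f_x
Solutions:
 f(x) = C1 + C2*x^3


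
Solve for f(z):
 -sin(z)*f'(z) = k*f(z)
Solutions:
 f(z) = C1*exp(k*(-log(cos(z) - 1) + log(cos(z) + 1))/2)


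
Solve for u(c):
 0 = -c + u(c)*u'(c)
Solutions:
 u(c) = -sqrt(C1 + c^2)
 u(c) = sqrt(C1 + c^2)


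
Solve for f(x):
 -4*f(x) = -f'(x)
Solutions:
 f(x) = C1*exp(4*x)


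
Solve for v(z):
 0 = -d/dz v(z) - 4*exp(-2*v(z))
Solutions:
 v(z) = log(-sqrt(C1 - 8*z))
 v(z) = log(C1 - 8*z)/2


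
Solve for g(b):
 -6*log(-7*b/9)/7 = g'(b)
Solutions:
 g(b) = C1 - 6*b*log(-b)/7 + 6*b*(-log(7) + 1 + 2*log(3))/7


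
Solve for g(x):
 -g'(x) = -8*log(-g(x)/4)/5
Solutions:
 -5*Integral(1/(log(-_y) - 2*log(2)), (_y, g(x)))/8 = C1 - x


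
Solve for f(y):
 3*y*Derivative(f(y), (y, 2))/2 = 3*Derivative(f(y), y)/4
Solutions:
 f(y) = C1 + C2*y^(3/2)


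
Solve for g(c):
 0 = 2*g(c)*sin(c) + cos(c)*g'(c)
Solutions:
 g(c) = C1*cos(c)^2


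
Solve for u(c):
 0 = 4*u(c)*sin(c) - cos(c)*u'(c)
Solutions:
 u(c) = C1/cos(c)^4


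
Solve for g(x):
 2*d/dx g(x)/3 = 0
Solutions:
 g(x) = C1


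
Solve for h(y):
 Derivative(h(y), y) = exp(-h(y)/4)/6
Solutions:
 h(y) = 4*log(C1 + y/24)


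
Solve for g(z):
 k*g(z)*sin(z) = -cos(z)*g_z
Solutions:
 g(z) = C1*exp(k*log(cos(z)))


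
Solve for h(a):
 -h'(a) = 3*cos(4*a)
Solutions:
 h(a) = C1 - 3*sin(4*a)/4


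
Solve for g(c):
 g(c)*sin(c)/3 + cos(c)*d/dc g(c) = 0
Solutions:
 g(c) = C1*cos(c)^(1/3)


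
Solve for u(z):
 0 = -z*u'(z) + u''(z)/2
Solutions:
 u(z) = C1 + C2*erfi(z)


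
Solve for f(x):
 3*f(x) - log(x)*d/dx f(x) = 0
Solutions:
 f(x) = C1*exp(3*li(x))


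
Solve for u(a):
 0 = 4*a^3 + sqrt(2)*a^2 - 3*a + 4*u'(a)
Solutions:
 u(a) = C1 - a^4/4 - sqrt(2)*a^3/12 + 3*a^2/8


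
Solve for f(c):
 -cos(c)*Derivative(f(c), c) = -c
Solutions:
 f(c) = C1 + Integral(c/cos(c), c)


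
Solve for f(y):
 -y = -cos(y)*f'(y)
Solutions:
 f(y) = C1 + Integral(y/cos(y), y)


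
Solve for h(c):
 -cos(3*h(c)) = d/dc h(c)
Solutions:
 h(c) = -asin((C1 + exp(6*c))/(C1 - exp(6*c)))/3 + pi/3
 h(c) = asin((C1 + exp(6*c))/(C1 - exp(6*c)))/3


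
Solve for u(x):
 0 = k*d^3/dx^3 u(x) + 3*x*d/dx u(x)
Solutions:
 u(x) = C1 + Integral(C2*airyai(3^(1/3)*x*(-1/k)^(1/3)) + C3*airybi(3^(1/3)*x*(-1/k)^(1/3)), x)


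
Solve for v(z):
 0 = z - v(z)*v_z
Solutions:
 v(z) = -sqrt(C1 + z^2)
 v(z) = sqrt(C1 + z^2)


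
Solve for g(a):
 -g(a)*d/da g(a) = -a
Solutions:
 g(a) = -sqrt(C1 + a^2)
 g(a) = sqrt(C1 + a^2)


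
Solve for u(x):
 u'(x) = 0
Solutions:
 u(x) = C1


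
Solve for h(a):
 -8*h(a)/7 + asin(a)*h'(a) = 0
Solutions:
 h(a) = C1*exp(8*Integral(1/asin(a), a)/7)


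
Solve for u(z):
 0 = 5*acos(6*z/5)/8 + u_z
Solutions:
 u(z) = C1 - 5*z*acos(6*z/5)/8 + 5*sqrt(25 - 36*z^2)/48


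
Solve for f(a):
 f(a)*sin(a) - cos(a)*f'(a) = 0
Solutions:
 f(a) = C1/cos(a)


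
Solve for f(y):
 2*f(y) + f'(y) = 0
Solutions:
 f(y) = C1*exp(-2*y)


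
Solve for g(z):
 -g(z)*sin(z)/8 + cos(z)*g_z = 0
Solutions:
 g(z) = C1/cos(z)^(1/8)


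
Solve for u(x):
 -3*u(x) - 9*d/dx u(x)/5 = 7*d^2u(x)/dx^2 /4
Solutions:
 u(x) = (C1*sin(4*sqrt(111)*x/35) + C2*cos(4*sqrt(111)*x/35))*exp(-18*x/35)


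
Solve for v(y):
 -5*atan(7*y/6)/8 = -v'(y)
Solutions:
 v(y) = C1 + 5*y*atan(7*y/6)/8 - 15*log(49*y^2 + 36)/56


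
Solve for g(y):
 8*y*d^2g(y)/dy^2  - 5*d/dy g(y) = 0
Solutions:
 g(y) = C1 + C2*y^(13/8)


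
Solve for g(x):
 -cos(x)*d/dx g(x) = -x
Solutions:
 g(x) = C1 + Integral(x/cos(x), x)


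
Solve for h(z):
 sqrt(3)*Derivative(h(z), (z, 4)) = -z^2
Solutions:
 h(z) = C1 + C2*z + C3*z^2 + C4*z^3 - sqrt(3)*z^6/1080


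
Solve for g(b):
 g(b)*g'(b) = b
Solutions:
 g(b) = -sqrt(C1 + b^2)
 g(b) = sqrt(C1 + b^2)


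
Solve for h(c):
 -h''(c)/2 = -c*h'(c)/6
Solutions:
 h(c) = C1 + C2*erfi(sqrt(6)*c/6)


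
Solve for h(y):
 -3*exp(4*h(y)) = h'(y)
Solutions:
 h(y) = log(-I*(1/(C1 + 12*y))^(1/4))
 h(y) = log(I*(1/(C1 + 12*y))^(1/4))
 h(y) = log(-(1/(C1 + 12*y))^(1/4))
 h(y) = log(1/(C1 + 12*y))/4


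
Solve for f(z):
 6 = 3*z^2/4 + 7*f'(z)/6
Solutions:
 f(z) = C1 - 3*z^3/14 + 36*z/7


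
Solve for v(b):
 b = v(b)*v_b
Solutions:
 v(b) = -sqrt(C1 + b^2)
 v(b) = sqrt(C1 + b^2)


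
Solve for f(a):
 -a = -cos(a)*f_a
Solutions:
 f(a) = C1 + Integral(a/cos(a), a)


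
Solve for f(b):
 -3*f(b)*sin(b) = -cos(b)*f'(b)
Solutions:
 f(b) = C1/cos(b)^3


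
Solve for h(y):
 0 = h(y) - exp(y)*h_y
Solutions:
 h(y) = C1*exp(-exp(-y))


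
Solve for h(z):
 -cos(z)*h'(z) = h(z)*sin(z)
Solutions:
 h(z) = C1*cos(z)


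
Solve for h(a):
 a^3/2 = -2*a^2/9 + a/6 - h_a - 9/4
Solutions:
 h(a) = C1 - a^4/8 - 2*a^3/27 + a^2/12 - 9*a/4


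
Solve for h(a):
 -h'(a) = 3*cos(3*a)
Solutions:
 h(a) = C1 - sin(3*a)


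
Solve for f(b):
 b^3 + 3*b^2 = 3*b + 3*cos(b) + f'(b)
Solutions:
 f(b) = C1 + b^4/4 + b^3 - 3*b^2/2 - 3*sin(b)


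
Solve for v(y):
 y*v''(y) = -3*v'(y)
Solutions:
 v(y) = C1 + C2/y^2


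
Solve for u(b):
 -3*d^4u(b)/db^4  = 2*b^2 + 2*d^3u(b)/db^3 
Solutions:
 u(b) = C1 + C2*b + C3*b^2 + C4*exp(-2*b/3) - b^5/60 + b^4/8 - 3*b^3/4


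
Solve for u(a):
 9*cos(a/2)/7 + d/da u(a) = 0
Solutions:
 u(a) = C1 - 18*sin(a/2)/7


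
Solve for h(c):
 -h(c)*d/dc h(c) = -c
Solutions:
 h(c) = -sqrt(C1 + c^2)
 h(c) = sqrt(C1 + c^2)


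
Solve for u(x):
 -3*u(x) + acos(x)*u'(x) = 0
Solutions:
 u(x) = C1*exp(3*Integral(1/acos(x), x))


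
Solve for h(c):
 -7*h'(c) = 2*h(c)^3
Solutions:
 h(c) = -sqrt(14)*sqrt(-1/(C1 - 2*c))/2
 h(c) = sqrt(14)*sqrt(-1/(C1 - 2*c))/2


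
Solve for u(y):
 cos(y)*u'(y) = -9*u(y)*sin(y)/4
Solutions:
 u(y) = C1*cos(y)^(9/4)


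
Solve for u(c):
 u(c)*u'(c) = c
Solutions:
 u(c) = -sqrt(C1 + c^2)
 u(c) = sqrt(C1 + c^2)


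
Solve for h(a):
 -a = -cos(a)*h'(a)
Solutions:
 h(a) = C1 + Integral(a/cos(a), a)


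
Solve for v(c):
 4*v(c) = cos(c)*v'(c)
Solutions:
 v(c) = C1*(sin(c)^2 + 2*sin(c) + 1)/(sin(c)^2 - 2*sin(c) + 1)


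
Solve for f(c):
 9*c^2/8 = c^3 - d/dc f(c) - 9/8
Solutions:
 f(c) = C1 + c^4/4 - 3*c^3/8 - 9*c/8


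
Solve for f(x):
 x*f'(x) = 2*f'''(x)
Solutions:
 f(x) = C1 + Integral(C2*airyai(2^(2/3)*x/2) + C3*airybi(2^(2/3)*x/2), x)


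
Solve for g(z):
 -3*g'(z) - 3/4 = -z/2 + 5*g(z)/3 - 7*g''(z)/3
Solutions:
 g(z) = C1*exp(z*(9 - sqrt(221))/14) + C2*exp(z*(9 + sqrt(221))/14) + 3*z/10 - 99/100


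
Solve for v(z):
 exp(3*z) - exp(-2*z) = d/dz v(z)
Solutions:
 v(z) = C1 + exp(3*z)/3 + exp(-2*z)/2


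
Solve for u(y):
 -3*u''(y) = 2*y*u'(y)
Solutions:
 u(y) = C1 + C2*erf(sqrt(3)*y/3)


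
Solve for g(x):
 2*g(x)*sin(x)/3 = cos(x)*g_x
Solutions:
 g(x) = C1/cos(x)^(2/3)


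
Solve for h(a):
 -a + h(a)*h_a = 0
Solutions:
 h(a) = -sqrt(C1 + a^2)
 h(a) = sqrt(C1 + a^2)


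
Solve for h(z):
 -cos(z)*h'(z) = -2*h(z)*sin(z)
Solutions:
 h(z) = C1/cos(z)^2


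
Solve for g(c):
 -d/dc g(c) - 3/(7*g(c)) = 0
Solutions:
 g(c) = -sqrt(C1 - 42*c)/7
 g(c) = sqrt(C1 - 42*c)/7


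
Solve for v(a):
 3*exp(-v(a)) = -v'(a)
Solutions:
 v(a) = log(C1 - 3*a)


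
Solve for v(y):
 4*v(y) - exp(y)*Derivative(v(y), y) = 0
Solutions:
 v(y) = C1*exp(-4*exp(-y))


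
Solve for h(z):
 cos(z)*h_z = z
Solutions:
 h(z) = C1 + Integral(z/cos(z), z)


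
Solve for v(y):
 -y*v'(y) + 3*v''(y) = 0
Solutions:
 v(y) = C1 + C2*erfi(sqrt(6)*y/6)


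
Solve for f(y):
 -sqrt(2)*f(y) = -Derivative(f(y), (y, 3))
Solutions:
 f(y) = C3*exp(2^(1/6)*y) + (C1*sin(2^(1/6)*sqrt(3)*y/2) + C2*cos(2^(1/6)*sqrt(3)*y/2))*exp(-2^(1/6)*y/2)


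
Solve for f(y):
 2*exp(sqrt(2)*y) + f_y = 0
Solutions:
 f(y) = C1 - sqrt(2)*exp(sqrt(2)*y)
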